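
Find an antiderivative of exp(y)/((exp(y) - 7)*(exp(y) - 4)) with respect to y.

log(exp(y) - 7)/3 - log(exp(y) - 4)/3 + C

Let u = e^y, du = e^y dy.
The integral becomes ∫ du/((u-4)(u-7)); decompose into partial fractions.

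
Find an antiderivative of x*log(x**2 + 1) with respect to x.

x**2*log(x**2 + 1)/2 - x**2/2 + log(x**2 + 1)/2 + C

Let u = x**2 + 1, so du = (2*x) dx.
The integral becomes (1/2)·∫ log(u) du; integrate by parts with u′=log(u), dv′=du.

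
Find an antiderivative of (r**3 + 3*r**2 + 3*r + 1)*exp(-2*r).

(-4*r**3 - 18*r**2 - 30*r - 19)*exp(-2*r)/8 + C

Use integration by parts with u = r**3 + 3*r**2 + 3*r + 1, dv = exp(-2*r) dr, so v = -exp(-2*r)/2.
Apply parts 3 times (tabular method): alternate signs, differentiate u down to 0, integrate dv up.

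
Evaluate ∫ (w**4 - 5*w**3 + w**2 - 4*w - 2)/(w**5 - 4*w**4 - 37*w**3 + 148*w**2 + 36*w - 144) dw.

113*log(w - 6)/420 + 11*log(w - 4)/50 - 3*log(w - 1)/70 - 9*log(w + 1)/350 + 1217*log(w + 6)/2100 + C

Factor the denominator: (w - 6)*(w - 4)*(w - 1)*(w + 1)*(w + 6).
Partial-fraction decomposition: 1217/(2100*(w + 6)) - 9/(350*(w + 1)) - 3/(70*(w - 1)) + 11/(50*(w - 4)) + 113/(420*(w - 6)).
Integrate each term: A/(w−a) contributes A·log|w−a|.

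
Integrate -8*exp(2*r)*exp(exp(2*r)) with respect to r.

-4*exp(exp(2*r)) + C

Let u = exp(2*r), so du = (2*exp(2*r)) dr.
Rewriting, the integral becomes -4·∫ e^u du = -4·e^u.
Substituting back, u = exp(2*r).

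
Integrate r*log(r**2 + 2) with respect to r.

Let u = r**2 + 2, so du = (2*r) dr.
The integral becomes (1/2)·∫ log(u) du; integrate by parts with u′=log(u), dv′=du.

r**2*log(r**2 + 2)/2 - r**2/2 + log(r**2 + 2) + C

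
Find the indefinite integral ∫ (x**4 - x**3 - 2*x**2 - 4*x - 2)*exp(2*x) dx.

(4*x**4 - 12*x**3 + 10*x**2 - 26*x + 5)*exp(2*x)/8 + C

Use integration by parts with u = x**4 - x**3 - 2*x**2 - 4*x - 2, dv = exp(2*x) dx, so v = exp(2*x)/2.
Apply parts 4 times (tabular method): alternate signs, differentiate u down to 0, integrate dv up.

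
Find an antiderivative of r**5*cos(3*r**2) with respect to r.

Let u = r², du = 2r dr; rewrite as (1/2)∫ u^2·cos(3u) du.
Now integrate by parts 2 times.

r**4*sin(3*r**2)/6 + r**2*cos(3*r**2)/9 - sin(3*r**2)/27 + C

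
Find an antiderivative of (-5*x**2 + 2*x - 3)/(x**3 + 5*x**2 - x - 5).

Factor the denominator: (x - 1)*(x + 1)*(x + 5).
Partial-fraction decomposition: -23/(4*(x + 5)) + 5/(4*(x + 1)) - 1/(2*(x - 1)).
Integrate each term: A/(x−a) contributes A·log|x−a|.

-log(x - 1)/2 + 5*log(x + 1)/4 - 23*log(x + 5)/4 + C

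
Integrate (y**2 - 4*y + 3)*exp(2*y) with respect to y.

Use integration by parts with u = y**2 - 4*y + 3, dv = exp(2*y) dy, so v = exp(2*y)/2.
Apply parts 2 times (tabular method): alternate signs, differentiate u down to 0, integrate dv up.

(2*y**2 - 10*y + 11)*exp(2*y)/4 + C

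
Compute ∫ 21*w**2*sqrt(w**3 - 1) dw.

14*(w**3 - 1)**(3/2)/3 + C

Let u = w**3 - 1, so du = (3*w**2) dw.
Rewriting, the integral becomes 7·∫ √u du = 7·(2/3)u^(3/2).
Substituting back, u = w**3 - 1.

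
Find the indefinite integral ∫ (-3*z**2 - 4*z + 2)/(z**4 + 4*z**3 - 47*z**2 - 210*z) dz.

-log(z)/105 - 173*log(z - 7)/1092 - 53*log(z + 5)/60 + 41*log(z + 6)/39 + C

Factor the denominator: z*(z - 7)*(z + 5)*(z + 6).
Partial-fraction decomposition: 41/(39*(z + 6)) - 53/(60*(z + 5)) - 173/(1092*(z - 7)) - 1/(105*z).
Integrate each term: A/(z−a) contributes A·log|z−a|.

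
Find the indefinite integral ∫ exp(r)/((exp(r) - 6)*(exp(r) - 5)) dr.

Let u = e^r, du = e^r dr.
The integral becomes ∫ du/((u-5)(u-6)); decompose into partial fractions.

log(exp(r) - 6) - log(exp(r) - 5) + C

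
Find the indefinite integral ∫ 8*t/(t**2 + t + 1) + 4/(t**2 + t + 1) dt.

4*log(t**2 + t + 1) + C

Let u = t**2 + t + 1, so du = (2*t + 1) dt.
Rewriting, the integral becomes 4·∫ 1/u du = 4·log(u).
Substituting back, u = t**2 + t + 1.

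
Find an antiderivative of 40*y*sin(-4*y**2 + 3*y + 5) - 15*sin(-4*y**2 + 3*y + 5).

5*cos(-4*y**2 + 3*y + 5) + C

Let u = 4*y**2 - 3*y - 5, so du = (8*y - 3) dy.
Rewriting, the integral becomes -5·∫ sin(u) du = -5·-cos(u).
Substituting back, u = 4*y**2 - 3*y - 5.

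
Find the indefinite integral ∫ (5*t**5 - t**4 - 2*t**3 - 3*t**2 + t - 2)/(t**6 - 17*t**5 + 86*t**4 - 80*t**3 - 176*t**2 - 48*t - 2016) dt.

80806*log(t - 7)/477 - 131469*log(t - 6)/800 + 11*log(t + 2)/288 - 2259*log(t**2 + 4)/42400 + 97*atan(t/2)/5300 + 4631/(40*t - 240) + C

Factor the denominator: (t - 7)*(t - 6)**2*(t + 2)*(t**2 + 4).
Partial-fraction decomposition: -(2259*t - 776)/(21200*(t**2 + 4)) + 11/(288*(t + 2)) - 131469/(800*(t - 6)) - 4631/(40*(t - 6)**2) + 80806/(477*(t - 7)).
Integrate each term; A/(t−a) gives A·log|t−a|; the (Bt+D)/(t²+p²) term gives a log and an atan.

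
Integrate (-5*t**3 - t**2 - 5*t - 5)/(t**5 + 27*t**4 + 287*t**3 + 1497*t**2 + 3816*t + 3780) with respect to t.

Factor the denominator: (t + 3)*(t + 5)*(t + 6)**2*(t + 7).
Partial-fraction decomposition: 212/(t + 7) - 530/(9*(t + 6)) + 1069/(3*(t + 6)**2) - 155/(t + 5) + 17/(9*(t + 3)).
Integrate each term; A/(t−a) gives A·log|t−a|; A/(t−a)² gives −A/(t−a).

17*log(t + 3)/9 - 155*log(t + 5) - 530*log(t + 6)/9 + 212*log(t + 7) - 1069/(3*t + 18) + C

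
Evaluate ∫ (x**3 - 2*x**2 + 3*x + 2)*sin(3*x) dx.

Use integration by parts with u = x**3 - 2*x**2 + 3*x + 2, dv = sin(3*x) dx, so v = -cos(3*x)/3.
Apply parts 3 times (tabular method): alternate signs, differentiate u down to 0, integrate dv up.

-x**3*cos(3*x)/3 + x**2*sin(3*x)/3 + 2*x**2*cos(3*x)/3 - 4*x*sin(3*x)/9 - 7*x*cos(3*x)/9 + 7*sin(3*x)/27 - 22*cos(3*x)/27 + C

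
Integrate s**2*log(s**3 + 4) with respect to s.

Let u = s**3 + 4, so du = (3*s**2) ds.
The integral becomes (1/3)·∫ log(u) du; integrate by parts with u′=log(u), dv′=du.

s**3*log(s**3 + 4)/3 - s**3/3 + 4*log(s**3 + 4)/3 + C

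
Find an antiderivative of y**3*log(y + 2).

y**4*log(y + 2)/4 - y**4/16 + y**3/6 - y**2/2 + 2*y - 4*log(y + 2) + C

Use integration by parts with u = log(y + 2), dv = y**3 dy.
Then du = 1/(y + 2) dy and v = y**4/4.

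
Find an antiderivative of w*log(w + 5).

w**2*log(w + 5)/2 - w**2/4 + 5*w/2 - 25*log(w + 5)/2 + C

Use integration by parts with u = log(w + 5), dv = w dw.
Then du = 1/(w + 5) dw and v = w**2/2.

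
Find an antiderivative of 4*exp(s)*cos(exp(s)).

Let u = exp(s), so du = (exp(s)) ds.
Rewriting, the integral becomes 4·∫ cos(u) du = 4·sin(u).
Substituting back, u = exp(s).

4*sin(exp(s)) + C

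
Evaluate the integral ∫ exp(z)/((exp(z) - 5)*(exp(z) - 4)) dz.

Let u = e^z, du = e^z dz.
The integral becomes ∫ du/((u-4)(u-5)); decompose into partial fractions.

log(exp(z) - 5) - log(exp(z) - 4) + C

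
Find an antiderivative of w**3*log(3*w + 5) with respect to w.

w**4*log(3*w + 5)/4 - w**4/16 + 5*w**3/36 - 25*w**2/72 + 125*w/108 - 625*log(3*w + 5)/324 + C

Use integration by parts with u = log(3*w + 5), dv = w**3 dw.
Then du = 3/(3*w + 5) dw and v = w**4/4.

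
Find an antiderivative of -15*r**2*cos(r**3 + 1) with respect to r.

-5*sin(r**3 + 1) + C

Let u = r**3 + 1, so du = (3*r**2) dr.
Rewriting, the integral becomes -5·∫ cos(u) du = -5·sin(u).
Substituting back, u = r**3 + 1.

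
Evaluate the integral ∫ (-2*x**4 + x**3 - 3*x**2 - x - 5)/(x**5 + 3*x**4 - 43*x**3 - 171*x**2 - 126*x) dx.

5*log(x)/126 - 2309*log(x - 7)/3640 - log(x + 1)/8 + 109*log(x + 3)/90 - 583*log(x + 6)/234 + C

Factor the denominator: x*(x - 7)*(x + 1)*(x + 3)*(x + 6).
Partial-fraction decomposition: -583/(234*(x + 6)) + 109/(90*(x + 3)) - 1/(8*(x + 1)) - 2309/(3640*(x - 7)) + 5/(126*x).
Integrate each term: A/(x−a) contributes A·log|x−a|.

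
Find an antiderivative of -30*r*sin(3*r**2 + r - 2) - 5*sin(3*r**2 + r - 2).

5*cos(3*r**2 + r - 2) + C

Let u = 3*r**2 + r - 2, so du = (6*r + 1) dr.
Rewriting, the integral becomes -5·∫ sin(u) du = -5·-cos(u).
Substituting back, u = 3*r**2 + r - 2.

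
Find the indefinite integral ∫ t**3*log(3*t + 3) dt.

t**4*log(3*t + 3)/4 - t**4/16 + t**3/12 - t**2/8 + t/4 - log(t + 1)/4 + C

Use integration by parts with u = log(3*t + 3), dv = t**3 dt.
Then du = 3/(3*t + 3) dt and v = t**4/4.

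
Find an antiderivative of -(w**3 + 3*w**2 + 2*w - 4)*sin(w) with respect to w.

Use integration by parts with u = w**3 + 3*w**2 + 2*w - 4, dv = -sin(w) dw, so v = cos(w).
Apply parts 3 times (tabular method): alternate signs, differentiate u down to 0, integrate dv up.

w**3*cos(w) - 3*w**2*sin(w) + 3*w**2*cos(w) - 6*w*sin(w) - 4*w*cos(w) + 4*sin(w) - 10*cos(w) + C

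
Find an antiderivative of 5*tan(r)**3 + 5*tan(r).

5*tan(r)**2/2 + C

Let u = tan(r), so du = (tan(r)**2 + 1) dr.
Rewriting, the integral becomes 5·∫ u^1 du = 5·u^2/2.
Substituting back, u = tan(r).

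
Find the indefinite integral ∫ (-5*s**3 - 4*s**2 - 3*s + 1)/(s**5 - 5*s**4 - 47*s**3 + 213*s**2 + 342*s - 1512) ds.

Factor the denominator: (s - 7)*(s - 4)*(s - 3)*(s + 3)*(s + 6).
Partial-fraction decomposition: 191/(702*(s + 6)) - 109/(1260*(s + 3)) - 179/(216*(s - 3)) + 79/(42*(s - 4)) - 1931/(1560*(s - 7)).
Integrate each term: A/(s−a) contributes A·log|s−a|.

-1931*log(s - 7)/1560 + 79*log(s - 4)/42 - 179*log(s - 3)/216 - 109*log(s + 3)/1260 + 191*log(s + 6)/702 + C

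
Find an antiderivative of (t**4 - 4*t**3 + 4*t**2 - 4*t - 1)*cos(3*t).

t**4*sin(3*t)/3 - 4*t**3*sin(3*t)/3 + 4*t**3*cos(3*t)/9 + 8*t**2*sin(3*t)/9 - 4*t**2*cos(3*t)/3 - 4*t*sin(3*t)/9 + 16*t*cos(3*t)/27 - 43*sin(3*t)/81 - 4*cos(3*t)/27 + C

Use integration by parts with u = t**4 - 4*t**3 + 4*t**2 - 4*t - 1, dv = cos(3*t) dt, so v = sin(3*t)/3.
Apply parts 4 times (tabular method): alternate signs, differentiate u down to 0, integrate dv up.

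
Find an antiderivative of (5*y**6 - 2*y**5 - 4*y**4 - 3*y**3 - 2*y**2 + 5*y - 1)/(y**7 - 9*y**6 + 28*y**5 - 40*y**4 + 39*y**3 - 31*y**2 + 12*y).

-log(y)/12 + 17203*log(y - 4)/612 - 275*log(y - 3)/12 - 5*log(y - 1)/36 + log(y**2 + 1)/68 - 13*atan(y)/34 + 1/(6*y - 6) + C

Factor the denominator: y*(y - 4)*(y - 3)*(y - 1)**2*(y**2 + 1).
Partial-fraction decomposition: (y - 13)/(34*(y**2 + 1)) - 5/(36*(y - 1)) - 1/(6*(y - 1)**2) - 275/(12*(y - 3)) + 17203/(612*(y - 4)) - 1/(12*y).
Integrate each term; A/(y−a) gives A·log|y−a|; the (By+D)/(y²+p²) term gives a log and an atan.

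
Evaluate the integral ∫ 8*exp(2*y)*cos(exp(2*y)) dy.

4*sin(exp(2*y)) + C

Let u = exp(2*y), so du = (2*exp(2*y)) dy.
Rewriting, the integral becomes 4·∫ cos(u) du = 4·sin(u).
Substituting back, u = exp(2*y).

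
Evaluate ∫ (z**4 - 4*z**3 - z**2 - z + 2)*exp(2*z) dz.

Use integration by parts with u = z**4 - 4*z**3 - z**2 - z + 2, dv = exp(2*z) dz, so v = exp(2*z)/2.
Apply parts 4 times (tabular method): alternate signs, differentiate u down to 0, integrate dv up.

(2*z**4 - 12*z**3 + 16*z**2 - 18*z + 13)*exp(2*z)/4 + C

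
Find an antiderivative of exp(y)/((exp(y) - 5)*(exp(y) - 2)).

Let u = e^y, du = e^y dy.
The integral becomes ∫ du/((u-5)(u-2)); decompose into partial fractions.

log(exp(y) - 5)/3 - log(exp(y) - 2)/3 + C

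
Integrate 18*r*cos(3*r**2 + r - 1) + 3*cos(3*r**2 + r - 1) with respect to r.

Let u = 3*r**2 + r - 1, so du = (6*r + 1) dr.
Rewriting, the integral becomes 3·∫ cos(u) du = 3·sin(u).
Substituting back, u = 3*r**2 + r - 1.

3*sin(3*r**2 + r - 1) + C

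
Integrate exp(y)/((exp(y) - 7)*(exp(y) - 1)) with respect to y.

Let u = e^y, du = e^y dy.
The integral becomes ∫ du/((u-1)(u-7)); decompose into partial fractions.

log(exp(y) - 7)/6 - log(exp(y) - 1)/6 + C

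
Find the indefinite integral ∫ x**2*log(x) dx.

Use integration by parts with u = log(x), dv = x**2 dx.
Then du = 1/x dx and v = x**3/3.

x**3*log(x)/3 - x**3/9 + C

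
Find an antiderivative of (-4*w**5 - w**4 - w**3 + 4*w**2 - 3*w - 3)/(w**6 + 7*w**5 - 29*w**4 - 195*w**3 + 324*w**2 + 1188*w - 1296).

Factor the denominator: (w - 4)*(w - 3)*(w - 1)*(w + 3)*(w + 6)**2.
Partial-fraction decomposition: -938737/(396900*(w + 6)) + 10061/(630*(w + 6)**2) - 40/(63*(w + 3)) - 1/(147*(w - 1)) + 88/(81*(w - 3)) - 4367/(2100*(w - 4)).
Integrate each term; A/(w−a) gives A·log|w−a|; A/(w−a)² gives −A/(w−a).

-4367*log(w - 4)/2100 + 88*log(w - 3)/81 - log(w - 1)/147 - 40*log(w + 3)/63 - 938737*log(w + 6)/396900 - 10061/(630*w + 3780) + C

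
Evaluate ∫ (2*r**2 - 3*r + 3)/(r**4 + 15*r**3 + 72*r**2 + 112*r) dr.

3*log(r)/112 + 275*log(r + 4)/144 - 122*log(r + 7)/63 + 47/(12*r + 48) + C

Factor the denominator: r*(r + 4)**2*(r + 7).
Partial-fraction decomposition: -122/(63*(r + 7)) + 275/(144*(r + 4)) - 47/(12*(r + 4)**2) + 3/(112*r).
Integrate each term; A/(r−a) gives A·log|r−a|; A/(r−a)² gives −A/(r−a).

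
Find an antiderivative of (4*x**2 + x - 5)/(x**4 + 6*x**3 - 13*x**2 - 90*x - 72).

9*log(x - 4)/50 + log(x + 1)/25 + 2*log(x + 3)/3 - 133*log(x + 6)/150 + C

Factor the denominator: (x - 4)*(x + 1)*(x + 3)*(x + 6).
Partial-fraction decomposition: -133/(150*(x + 6)) + 2/(3*(x + 3)) + 1/(25*(x + 1)) + 9/(50*(x - 4)).
Integrate each term: A/(x−a) contributes A·log|x−a|.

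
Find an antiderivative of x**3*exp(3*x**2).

(3*x**2 - 1)*exp(3*x**2)/18 + C

Let u = x², du = 2x dx; rewrite as (1/2)∫ u^1·exp(3u) du.
Now integrate by parts 1 time.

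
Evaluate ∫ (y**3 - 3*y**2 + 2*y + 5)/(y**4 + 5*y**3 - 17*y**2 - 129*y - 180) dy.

65*log(y - 5)/576 - 761*log(y + 3)/64 + 115*log(y + 4)/9 - 55/(8*y + 24) + C

Factor the denominator: (y - 5)*(y + 3)**2*(y + 4).
Partial-fraction decomposition: 115/(9*(y + 4)) - 761/(64*(y + 3)) + 55/(8*(y + 3)**2) + 65/(576*(y - 5)).
Integrate each term; A/(y−a) gives A·log|y−a|; A/(y−a)² gives −A/(y−a).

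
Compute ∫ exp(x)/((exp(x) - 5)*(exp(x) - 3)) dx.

Let u = e^x, du = e^x dx.
The integral becomes ∫ du/((u-5)(u-3)); decompose into partial fractions.

log(exp(x) - 5)/2 - log(exp(x) - 3)/2 + C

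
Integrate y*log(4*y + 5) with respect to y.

y**2*log(4*y + 5)/2 - y**2/4 + 5*y/8 - 25*log(4*y + 5)/32 + C

Use integration by parts with u = log(4*y + 5), dv = y dy.
Then du = 4/(4*y + 5) dy and v = y**2/2.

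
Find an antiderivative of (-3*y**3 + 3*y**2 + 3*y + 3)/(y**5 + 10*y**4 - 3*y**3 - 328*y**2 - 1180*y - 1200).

-519*log(y - 6)/9680 - 11*log(y + 2)/48 + 231*log(y + 4)/20 - 4090*log(y + 5)/363 + 146/(11*y + 55) + C

Factor the denominator: (y - 6)*(y + 2)*(y + 4)*(y + 5)**2.
Partial-fraction decomposition: -4090/(363*(y + 5)) - 146/(11*(y + 5)**2) + 231/(20*(y + 4)) - 11/(48*(y + 2)) - 519/(9680*(y - 6)).
Integrate each term; A/(y−a) gives A·log|y−a|; A/(y−a)² gives −A/(y−a).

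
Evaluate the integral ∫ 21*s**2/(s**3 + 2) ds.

7*log(s**3 + 2) + C

Let u = s**3 + 2, so du = (3*s**2) ds.
Rewriting, the integral becomes 7·∫ 1/u du = 7·log(u).
Substituting back, u = s**3 + 2.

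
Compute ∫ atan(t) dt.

t*atan(t) - log(t**2 + 1)/2 + C

Use integration by parts with u = arctan(t), dv = dt.
Then du = 1/(t**2 + 1) dt.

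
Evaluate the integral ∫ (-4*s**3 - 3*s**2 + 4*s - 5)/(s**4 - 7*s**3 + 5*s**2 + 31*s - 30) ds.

-10*log(s - 5) + 32*log(s - 3)/5 - log(s - 1)/3 - log(s + 2)/15 + C

Factor the denominator: (s - 5)*(s - 3)*(s - 1)*(s + 2).
Partial-fraction decomposition: -1/(15*(s + 2)) - 1/(3*(s - 1)) + 32/(5*(s - 3)) - 10/(s - 5).
Integrate each term: A/(s−a) contributes A·log|s−a|.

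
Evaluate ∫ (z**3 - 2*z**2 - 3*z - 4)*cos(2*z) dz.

z**3*sin(2*z)/2 - z**2*sin(2*z) + 3*z**2*cos(2*z)/4 - 9*z*sin(2*z)/4 - z*cos(2*z) - 3*sin(2*z)/2 - 9*cos(2*z)/8 + C

Use integration by parts with u = z**3 - 2*z**2 - 3*z - 4, dv = cos(2*z) dz, so v = sin(2*z)/2.
Apply parts 3 times (tabular method): alternate signs, differentiate u down to 0, integrate dv up.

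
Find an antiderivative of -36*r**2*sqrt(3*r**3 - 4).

Let u = 3*r**3 - 4, so du = (9*r**2) dr.
Rewriting, the integral becomes -4·∫ √u du = -4·(2/3)u^(3/2).
Substituting back, u = 3*r**3 - 4.

-8*(3*r**3 - 4)**(3/2)/3 + C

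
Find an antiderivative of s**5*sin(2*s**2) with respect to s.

-s**4*cos(2*s**2)/4 + s**2*sin(2*s**2)/4 + cos(2*s**2)/8 + C

Let u = s², du = 2s ds; rewrite as (1/2)∫ u^2·sin(2u) du.
Now integrate by parts 2 times.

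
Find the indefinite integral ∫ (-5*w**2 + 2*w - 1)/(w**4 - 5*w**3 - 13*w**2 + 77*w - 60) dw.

-29*log(w - 5)/18 + 10*log(w - 3)/7 - log(w - 1)/10 + 89*log(w + 4)/315 + C

Factor the denominator: (w - 5)*(w - 3)*(w - 1)*(w + 4).
Partial-fraction decomposition: 89/(315*(w + 4)) - 1/(10*(w - 1)) + 10/(7*(w - 3)) - 29/(18*(w - 5)).
Integrate each term: A/(w−a) contributes A·log|w−a|.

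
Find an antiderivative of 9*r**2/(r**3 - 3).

Let u = r**3 - 3, so du = (3*r**2) dr.
Rewriting, the integral becomes 3·∫ 1/u du = 3·log(u).
Substituting back, u = r**3 - 3.

3*log(r**3 - 3) + C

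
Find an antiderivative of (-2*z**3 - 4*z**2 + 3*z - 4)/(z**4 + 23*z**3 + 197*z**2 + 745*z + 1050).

Factor the denominator: (z + 5)**2*(z + 6)*(z + 7).
Partial-fraction decomposition: -465/(4*(z + 7)) + 266/(z + 6) - 607/(4*(z + 5)) + 131/(2*(z + 5)**2).
Integrate each term; A/(z−a) gives A·log|z−a|; A/(z−a)² gives −A/(z−a).

-607*log(z + 5)/4 + 266*log(z + 6) - 465*log(z + 7)/4 - 131/(2*z + 10) + C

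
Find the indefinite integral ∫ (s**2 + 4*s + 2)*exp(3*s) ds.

(9*s**2 + 30*s + 8)*exp(3*s)/27 + C

Use integration by parts with u = s**2 + 4*s + 2, dv = exp(3*s) ds, so v = exp(3*s)/3.
Apply parts 2 times (tabular method): alternate signs, differentiate u down to 0, integrate dv up.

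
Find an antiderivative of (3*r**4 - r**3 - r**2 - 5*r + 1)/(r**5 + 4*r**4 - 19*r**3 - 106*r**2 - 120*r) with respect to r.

Factor the denominator: r*(r - 5)*(r + 2)*(r + 3)*(r + 4).
Partial-fraction decomposition: 93/(8*(r + 4)) - 277/(24*(r + 3)) + 9/(4*(r + 2)) + 27/(40*(r - 5)) - 1/(120*r).
Integrate each term: A/(r−a) contributes A·log|r−a|.

-log(r)/120 + 27*log(r - 5)/40 + 9*log(r + 2)/4 - 277*log(r + 3)/24 + 93*log(r + 4)/8 + C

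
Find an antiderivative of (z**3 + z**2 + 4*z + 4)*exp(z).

(z**3 - 2*z**2 + 8*z - 4)*exp(z) + C

Use integration by parts with u = z**3 + z**2 + 4*z + 4, dv = exp(z) dz, so v = exp(z).
Apply parts 3 times (tabular method): alternate signs, differentiate u down to 0, integrate dv up.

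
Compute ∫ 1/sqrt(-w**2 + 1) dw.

Substitute w = sin(θ), so dw = cos(θ) dθ and the radical becomes sqrt(-w**2 + 1) = cos(θ) by the Pythagorean identity.
Integrate the resulting trig expression in θ, then back-substitute θ = asin(w), sin(θ) = w, cos(θ) = sqrt(-w**2 + 1) (absorbing any constant into C).

asin(w) + C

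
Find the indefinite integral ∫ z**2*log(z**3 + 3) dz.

Let u = z**3 + 3, so du = (3*z**2) dz.
The integral becomes (1/3)·∫ log(u) du; integrate by parts with u′=log(u), dv′=du.

z**3*log(z**3 + 3)/3 - z**3/3 + log(z**3 + 3) + C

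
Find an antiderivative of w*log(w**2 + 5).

w**2*log(w**2 + 5)/2 - w**2/2 + 5*log(w**2 + 5)/2 + C

Let u = w**2 + 5, so du = (2*w) dw.
The integral becomes (1/2)·∫ log(u) du; integrate by parts with u′=log(u), dv′=du.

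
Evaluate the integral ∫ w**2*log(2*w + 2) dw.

w**3*log(2*w + 2)/3 - w**3/9 + w**2/6 - w/3 + log(w + 1)/3 + C

Use integration by parts with u = log(2*w + 2), dv = w**2 dw.
Then du = 2/(2*w + 2) dw and v = w**3/3.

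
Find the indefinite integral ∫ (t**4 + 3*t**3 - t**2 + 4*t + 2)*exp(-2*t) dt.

(-4*t**4 - 20*t**3 - 26*t**2 - 42*t - 29)*exp(-2*t)/8 + C

Use integration by parts with u = t**4 + 3*t**3 - t**2 + 4*t + 2, dv = exp(-2*t) dt, so v = -exp(-2*t)/2.
Apply parts 4 times (tabular method): alternate signs, differentiate u down to 0, integrate dv up.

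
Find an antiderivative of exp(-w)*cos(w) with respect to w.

exp(-w)*sin(w)/2 - exp(-w)*cos(w)/2 + C

Let I denote the integral. Integrate by parts with u = cos(w), dv = exp(-w) dw, so v = -exp(-w): I = -exp(-w)*cos(w) − ∫ exp(-w)*sin(w) dw.
Apply parts again with u = sin(w), dv = exp(-w) dw: ∫ exp(-w)*sin(w) dw = -exp(-w)*sin(w) + I. Substituting back brings back I: I = exp(-w)*sin(w) - exp(-w)*cos(w) − I.
Solving for I: (1 + 1)·I equals the remaining terms, so I = (1/2)·(exp(-w)*sin(w) - exp(-w)*cos(w)).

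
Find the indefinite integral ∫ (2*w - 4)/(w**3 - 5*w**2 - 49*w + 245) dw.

5*log(w - 7)/14 - log(w - 5)/4 - 3*log(w + 7)/28 + C

Factor the denominator: (w - 7)*(w - 5)*(w + 7).
Partial-fraction decomposition: -3/(28*(w + 7)) - 1/(4*(w - 5)) + 5/(14*(w - 7)).
Integrate each term: A/(w−a) contributes A·log|w−a|.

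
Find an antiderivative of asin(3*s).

s*asin(3*s) + sqrt(-9*s**2 + 1)/3 + C

Use integration by parts with u = arcsin(3*s), dv = ds.
Then du = 3/sqrt(-9*s**2 + 1) ds.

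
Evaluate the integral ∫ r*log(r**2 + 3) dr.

Let u = r**2 + 3, so du = (2*r) dr.
The integral becomes (1/2)·∫ log(u) du; integrate by parts with u′=log(u), dv′=du.

r**2*log(r**2 + 3)/2 - r**2/2 + 3*log(r**2 + 3)/2 + C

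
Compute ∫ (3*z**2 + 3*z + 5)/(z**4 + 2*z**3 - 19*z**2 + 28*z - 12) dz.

Factor the denominator: (z - 2)*(z - 1)**2*(z + 6).
Partial-fraction decomposition: -95/(392*(z + 6)) - 129/(49*(z - 1)) - 11/(7*(z - 1)**2) + 23/(8*(z - 2)).
Integrate each term; A/(z−a) gives A·log|z−a|; A/(z−a)² gives −A/(z−a).

23*log(z - 2)/8 - 129*log(z - 1)/49 - 95*log(z + 6)/392 + 11/(7*z - 7) + C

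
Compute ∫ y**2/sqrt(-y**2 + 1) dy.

Substitute y = sin(θ), so dy = cos(θ) dθ and the radical becomes sqrt(-y**2 + 1) = cos(θ) by the Pythagorean identity.
Integrate the resulting trig expression in θ, then back-substitute θ = asin(y), sin(θ) = y, cos(θ) = sqrt(-y**2 + 1) (absorbing any constant into C).

-y*sqrt(-y**2 + 1)/2 + asin(y)/2 + C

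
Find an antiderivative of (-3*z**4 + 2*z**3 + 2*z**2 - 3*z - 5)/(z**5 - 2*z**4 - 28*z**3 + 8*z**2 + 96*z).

Factor the denominator: z*(z - 6)*(z - 2)*(z + 2)*(z + 4).
Partial-fraction decomposition: -857/(480*(z + 4)) + 55/(128*(z + 2)) + 35/(192*(z - 2)) - 3407/(1920*(z - 6)) - 5/(96*z).
Integrate each term: A/(z−a) contributes A·log|z−a|.

-5*log(z)/96 - 3407*log(z - 6)/1920 + 35*log(z - 2)/192 + 55*log(z + 2)/128 - 857*log(z + 4)/480 + C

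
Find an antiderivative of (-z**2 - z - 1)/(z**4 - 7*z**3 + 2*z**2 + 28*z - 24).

Factor the denominator: (z - 6)*(z - 2)*(z - 1)*(z + 2).
Partial-fraction decomposition: 1/(32*(z + 2)) - 1/(5*(z - 1)) + 7/(16*(z - 2)) - 43/(160*(z - 6)).
Integrate each term: A/(z−a) contributes A·log|z−a|.

-43*log(z - 6)/160 + 7*log(z - 2)/16 - log(z - 1)/5 + log(z + 2)/32 + C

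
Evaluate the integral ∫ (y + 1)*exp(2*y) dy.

Use integration by parts with u = y + 1, dv = exp(2*y) dy, so v = exp(2*y)/2.
Apply parts 1 times (tabular method): alternate signs, differentiate u down to 0, integrate dv up.

(2*y + 1)*exp(2*y)/4 + C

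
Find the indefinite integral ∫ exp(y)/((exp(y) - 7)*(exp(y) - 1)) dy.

Let u = e^y, du = e^y dy.
The integral becomes ∫ du/((u-7)(u-1)); decompose into partial fractions.

log(exp(y) - 7)/6 - log(exp(y) - 1)/6 + C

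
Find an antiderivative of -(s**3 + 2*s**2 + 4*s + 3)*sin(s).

s**3*cos(s) - 3*s**2*sin(s) + 2*s**2*cos(s) - 4*s*sin(s) - 2*s*cos(s) + 2*sin(s) - cos(s) + C

Use integration by parts with u = s**3 + 2*s**2 + 4*s + 3, dv = -sin(s) ds, so v = cos(s).
Apply parts 3 times (tabular method): alternate signs, differentiate u down to 0, integrate dv up.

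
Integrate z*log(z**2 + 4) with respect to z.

z**2*log(z**2 + 4)/2 - z**2/2 + 2*log(z**2 + 4) + C

Let u = z**2 + 4, so du = (2*z) dz.
The integral becomes (1/2)·∫ log(u) du; integrate by parts with u′=log(u), dv′=du.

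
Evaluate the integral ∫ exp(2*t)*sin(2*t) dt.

exp(2*t)*sin(2*t)/4 - exp(2*t)*cos(2*t)/4 + C

Let I denote the integral. Integrate by parts with u = sin(2*t), dv = exp(2*t) dt, so v = exp(2*t)/2: I = exp(2*t)*sin(2*t)/2 − ∫ exp(2*t)*cos(2*t) dt.
Apply parts again with u = cos(2*t), dv = exp(2*t) dt: ∫ exp(2*t)*cos(2*t) dt = exp(2*t)*cos(2*t)/2 + I. Substituting back brings back I: I = exp(2*t)*sin(2*t)/2 - exp(2*t)*cos(2*t)/2 − I.
Solving for I: (1 + 1)·I equals the remaining terms, so I = (1/2)·(exp(2*t)*sin(2*t)/2 - exp(2*t)*cos(2*t)/2).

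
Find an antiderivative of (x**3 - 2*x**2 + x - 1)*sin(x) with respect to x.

Use integration by parts with u = x**3 - 2*x**2 + x - 1, dv = sin(x) dx, so v = -cos(x).
Apply parts 3 times (tabular method): alternate signs, differentiate u down to 0, integrate dv up.

-x**3*cos(x) + 3*x**2*sin(x) + 2*x**2*cos(x) - 4*x*sin(x) + 5*x*cos(x) - 5*sin(x) - 3*cos(x) + C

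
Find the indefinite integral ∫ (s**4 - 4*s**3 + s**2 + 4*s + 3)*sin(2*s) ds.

Use integration by parts with u = s**4 - 4*s**3 + s**2 + 4*s + 3, dv = sin(2*s) ds, so v = -cos(2*s)/2.
Apply parts 4 times (tabular method): alternate signs, differentiate u down to 0, integrate dv up.

-s**4*cos(2*s)/2 + s**3*sin(2*s) + 2*s**3*cos(2*s) - 3*s**2*sin(2*s) + s**2*cos(2*s) - s*sin(2*s) - 5*s*cos(2*s) + 5*sin(2*s)/2 - 2*cos(2*s) + C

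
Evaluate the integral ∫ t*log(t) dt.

t**2*log(t)/2 - t**2/4 + C

Use integration by parts with u = log(t), dv = t dt.
Then du = 1/t dt and v = t**2/2.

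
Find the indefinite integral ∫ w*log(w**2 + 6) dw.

w**2*log(w**2 + 6)/2 - w**2/2 + 3*log(w**2 + 6) + C

Let u = w**2 + 6, so du = (2*w) dw.
The integral becomes (1/2)·∫ log(u) du; integrate by parts with u′=log(u), dv′=du.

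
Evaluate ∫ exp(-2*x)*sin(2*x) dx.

Let I denote the integral. Integrate by parts with u = sin(2*x), dv = exp(-2*x) dx, so v = -exp(-2*x)/2: I = -exp(-2*x)*sin(2*x)/2 + ∫ exp(-2*x)*cos(2*x) dx.
Apply parts again with u = cos(2*x), dv = exp(-2*x) dx: ∫ exp(-2*x)*cos(2*x) dx = -exp(-2*x)*cos(2*x)/2 − I. Substituting back brings back I: I = -exp(-2*x)*sin(2*x)/2 - exp(-2*x)*cos(2*x)/2 − I.
Solving for I: (1 + 1)·I equals the remaining terms, so I = (1/2)·(-exp(-2*x)*sin(2*x)/2 - exp(-2*x)*cos(2*x)/2).

-exp(-2*x)*sin(2*x)/4 - exp(-2*x)*cos(2*x)/4 + C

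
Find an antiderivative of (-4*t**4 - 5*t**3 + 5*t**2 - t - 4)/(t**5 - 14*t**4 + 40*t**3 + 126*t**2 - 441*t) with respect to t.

4*log(t)/441 - 19339*log(t - 7)/7840 - 421*log(t - 3)/288 - 29*log(t + 3)/360 + 2217/(56*t - 392) + C

Factor the denominator: t*(t - 7)**2*(t - 3)*(t + 3).
Partial-fraction decomposition: -29/(360*(t + 3)) - 421/(288*(t - 3)) - 19339/(7840*(t - 7)) - 2217/(56*(t - 7)**2) + 4/(441*t).
Integrate each term; A/(t−a) gives A·log|t−a|; A/(t−a)² gives −A/(t−a).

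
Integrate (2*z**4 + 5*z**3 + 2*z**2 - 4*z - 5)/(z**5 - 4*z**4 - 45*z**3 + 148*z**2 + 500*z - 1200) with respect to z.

743*log(z - 6)/88 - 190*log(z - 5)/27 + 67*log(z - 2)/504 - 47*log(z + 4)/108 + 69*log(z + 5)/77 + C

Factor the denominator: (z - 6)*(z - 5)*(z - 2)*(z + 4)*(z + 5).
Partial-fraction decomposition: 69/(77*(z + 5)) - 47/(108*(z + 4)) + 67/(504*(z - 2)) - 190/(27*(z - 5)) + 743/(88*(z - 6)).
Integrate each term: A/(z−a) contributes A·log|z−a|.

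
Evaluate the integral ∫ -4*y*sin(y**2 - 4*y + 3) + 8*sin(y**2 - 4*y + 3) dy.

2*cos(y**2 - 4*y + 3) + C

Let u = y**2 - 4*y + 3, so du = (2*y - 4) dy.
Rewriting, the integral becomes -2·∫ sin(u) du = -2·-cos(u).
Substituting back, u = y**2 - 4*y + 3.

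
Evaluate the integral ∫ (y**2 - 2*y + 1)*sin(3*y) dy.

-y**2*cos(3*y)/3 + 2*y*sin(3*y)/9 + 2*y*cos(3*y)/3 - 2*sin(3*y)/9 - 7*cos(3*y)/27 + C

Use integration by parts with u = y**2 - 2*y + 1, dv = sin(3*y) dy, so v = -cos(3*y)/3.
Apply parts 2 times (tabular method): alternate signs, differentiate u down to 0, integrate dv up.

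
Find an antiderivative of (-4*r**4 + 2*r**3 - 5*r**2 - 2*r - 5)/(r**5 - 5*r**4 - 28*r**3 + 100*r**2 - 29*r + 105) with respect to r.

-4591*log(r - 7)/1200 + 163*log(r - 3)/160 - 1435*log(r + 5)/1248 - 7*log(r**2 + 1)/325 - 8*atan(r)/325 + C

Factor the denominator: (r - 7)*(r - 3)*(r + 5)*(r**2 + 1).
Partial-fraction decomposition: -2*(7*r + 4)/(325*(r**2 + 1)) - 1435/(1248*(r + 5)) + 163/(160*(r - 3)) - 4591/(1200*(r - 7)).
Integrate each term; A/(r−a) gives A·log|r−a|; the (Br+D)/(r²+p²) term gives a log and an atan.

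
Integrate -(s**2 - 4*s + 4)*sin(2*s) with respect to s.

s**2*cos(2*s)/2 - s*sin(2*s)/2 - 2*s*cos(2*s) + sin(2*s) + 7*cos(2*s)/4 + C

Use integration by parts with u = s**2 - 4*s + 4, dv = -sin(2*s) ds, so v = cos(2*s)/2.
Apply parts 2 times (tabular method): alternate signs, differentiate u down to 0, integrate dv up.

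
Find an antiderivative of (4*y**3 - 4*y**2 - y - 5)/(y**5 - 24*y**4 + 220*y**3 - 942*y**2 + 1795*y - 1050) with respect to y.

Factor the denominator: (y - 7)*(y - 6)*(y - 5)**2*(y - 1).
Partial-fraction decomposition: -1/(80*(y - 1)) + 1493/(16*(y - 5)) + 195/(4*(y - 5)**2) - 709/(5*(y - 6)) + 97/(2*(y - 7)).
Integrate each term; A/(y−a) gives A·log|y−a|; A/(y−a)² gives −A/(y−a).

97*log(y - 7)/2 - 709*log(y - 6)/5 + 1493*log(y - 5)/16 - log(y - 1)/80 - 195/(4*y - 20) + C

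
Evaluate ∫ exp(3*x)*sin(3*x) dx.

exp(3*x)*sin(3*x)/6 - exp(3*x)*cos(3*x)/6 + C

Let I denote the integral. Integrate by parts with u = sin(3*x), dv = exp(3*x) dx, so v = exp(3*x)/3: I = exp(3*x)*sin(3*x)/3 − ∫ exp(3*x)*cos(3*x) dx.
Apply parts again with u = cos(3*x), dv = exp(3*x) dx: ∫ exp(3*x)*cos(3*x) dx = exp(3*x)*cos(3*x)/3 + I. Substituting back brings back I: I = exp(3*x)*sin(3*x)/3 - exp(3*x)*cos(3*x)/3 − I.
Solving for I: (1 + 1)·I equals the remaining terms, so I = (1/2)·(exp(3*x)*sin(3*x)/3 - exp(3*x)*cos(3*x)/3).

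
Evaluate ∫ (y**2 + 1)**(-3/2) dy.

y/sqrt(y**2 + 1) + C

Substitute y = tan(θ), so dy = sec(θ)^2 dθ and the radical becomes sqrt(y**2 + 1) = sec(θ) by the Pythagorean identity.
Integrate the resulting trig expression in θ, then back-substitute tan(θ) = y, sec(θ) = sqrt(y**2 + 1) (absorbing any constant into C).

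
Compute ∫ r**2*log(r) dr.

r**3*log(r)/3 - r**3/9 + C

Use integration by parts with u = log(r), dv = r**2 dr.
Then du = 1/r dr and v = r**3/3.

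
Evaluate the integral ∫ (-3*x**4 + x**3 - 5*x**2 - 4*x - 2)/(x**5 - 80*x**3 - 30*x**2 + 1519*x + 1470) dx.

-7135*log(x - 7)/1344 + 554*log(x - 6)/143 - log(x + 1)/192 + 2107*log(x + 5)/1056 - 7765*log(x + 7)/2184 + C

Factor the denominator: (x - 7)*(x - 6)*(x + 1)*(x + 5)*(x + 7).
Partial-fraction decomposition: -7765/(2184*(x + 7)) + 2107/(1056*(x + 5)) - 1/(192*(x + 1)) + 554/(143*(x - 6)) - 7135/(1344*(x - 7)).
Integrate each term: A/(x−a) contributes A·log|x−a|.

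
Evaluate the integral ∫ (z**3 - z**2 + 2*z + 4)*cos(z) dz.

Use integration by parts with u = z**3 - z**2 + 2*z + 4, dv = cos(z) dz, so v = sin(z).
Apply parts 3 times (tabular method): alternate signs, differentiate u down to 0, integrate dv up.

z**3*sin(z) - z**2*sin(z) + 3*z**2*cos(z) - 4*z*sin(z) - 2*z*cos(z) + 6*sin(z) - 4*cos(z) + C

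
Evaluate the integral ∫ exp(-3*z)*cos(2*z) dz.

2*exp(-3*z)*sin(2*z)/13 - 3*exp(-3*z)*cos(2*z)/13 + C

Let I denote the integral. Integrate by parts with u = cos(2*z), dv = exp(-3*z) dz, so v = -exp(-3*z)/3: I = -exp(-3*z)*cos(2*z)/3 − (2/3)·∫ exp(-3*z)*sin(2*z) dz.
Apply parts again with u = sin(2*z), dv = exp(-3*z) dz: ∫ exp(-3*z)*sin(2*z) dz = -exp(-3*z)*sin(2*z)/3 + (2/3)·I. Substituting back brings back I: I = 2*exp(-3*z)*sin(2*z)/9 - exp(-3*z)*cos(2*z)/3 − (4/9)·I.
Solving for I: (1 + 4/9)·I equals the remaining terms, so I = (9/13)·(2*exp(-3*z)*sin(2*z)/9 - exp(-3*z)*cos(2*z)/3).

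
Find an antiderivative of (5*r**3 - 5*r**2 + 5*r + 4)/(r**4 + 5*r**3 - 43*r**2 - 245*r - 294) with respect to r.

503*log(r - 7)/420 + 22*log(r + 2)/15 - 191*log(r + 3)/40 + 1991*log(r + 7)/280 + C

Factor the denominator: (r - 7)*(r + 2)*(r + 3)*(r + 7).
Partial-fraction decomposition: 1991/(280*(r + 7)) - 191/(40*(r + 3)) + 22/(15*(r + 2)) + 503/(420*(r - 7)).
Integrate each term: A/(r−a) contributes A·log|r−a|.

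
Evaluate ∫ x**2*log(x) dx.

x**3*log(x)/3 - x**3/9 + C

Use integration by parts with u = log(x), dv = x**2 dx.
Then du = 1/x dx and v = x**3/3.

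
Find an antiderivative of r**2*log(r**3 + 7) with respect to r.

r**3*log(r**3 + 7)/3 - r**3/3 + 7*log(r**3 + 7)/3 + C

Let u = r**3 + 7, so du = (3*r**2) dr.
The integral becomes (1/3)·∫ log(u) du; integrate by parts with u′=log(u), dv′=du.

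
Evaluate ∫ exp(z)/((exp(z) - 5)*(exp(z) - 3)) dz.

log(exp(z) - 5)/2 - log(exp(z) - 3)/2 + C

Let u = e^z, du = e^z dz.
The integral becomes ∫ du/((u-3)(u-5)); decompose into partial fractions.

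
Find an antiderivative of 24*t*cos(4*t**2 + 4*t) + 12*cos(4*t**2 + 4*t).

3*sin(4*t**2 + 4*t) + C

Let u = 4*t**2 + 4*t, so du = (8*t + 4) dt.
Rewriting, the integral becomes 3·∫ cos(u) du = 3·sin(u).
Substituting back, u = 4*t**2 + 4*t.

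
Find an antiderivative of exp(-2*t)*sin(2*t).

Let I denote the integral. Integrate by parts with u = sin(2*t), dv = exp(-2*t) dt, so v = -exp(-2*t)/2: I = -exp(-2*t)*sin(2*t)/2 + ∫ exp(-2*t)*cos(2*t) dt.
Apply parts again with u = cos(2*t), dv = exp(-2*t) dt: ∫ exp(-2*t)*cos(2*t) dt = -exp(-2*t)*cos(2*t)/2 − I. Substituting back brings back I: I = -exp(-2*t)*sin(2*t)/2 - exp(-2*t)*cos(2*t)/2 − I.
Solving for I: (1 + 1)·I equals the remaining terms, so I = (1/2)·(-exp(-2*t)*sin(2*t)/2 - exp(-2*t)*cos(2*t)/2).

-exp(-2*t)*sin(2*t)/4 - exp(-2*t)*cos(2*t)/4 + C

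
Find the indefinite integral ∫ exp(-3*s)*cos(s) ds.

exp(-3*s)*sin(s)/10 - 3*exp(-3*s)*cos(s)/10 + C

Let I denote the integral. Integrate by parts with u = cos(s), dv = exp(-3*s) ds, so v = -exp(-3*s)/3: I = -exp(-3*s)*cos(s)/3 − (1/3)·∫ exp(-3*s)*sin(s) ds.
Apply parts again with u = sin(s), dv = exp(-3*s) ds: ∫ exp(-3*s)*sin(s) ds = -exp(-3*s)*sin(s)/3 + (1/3)·I. Substituting back brings back I: I = exp(-3*s)*sin(s)/9 - exp(-3*s)*cos(s)/3 − (1/9)·I.
Solving for I: (1 + 1/9)·I equals the remaining terms, so I = (9/10)·(exp(-3*s)*sin(s)/9 - exp(-3*s)*cos(s)/3).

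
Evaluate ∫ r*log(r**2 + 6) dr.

r**2*log(r**2 + 6)/2 - r**2/2 + 3*log(r**2 + 6) + C

Let u = r**2 + 6, so du = (2*r) dr.
The integral becomes (1/2)·∫ log(u) du; integrate by parts with u′=log(u), dv′=du.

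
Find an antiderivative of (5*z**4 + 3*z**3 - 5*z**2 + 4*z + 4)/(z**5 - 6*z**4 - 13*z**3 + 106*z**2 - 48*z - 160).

1133*log(z - 5)/54 - 353*log(z - 4)/20 + 8*log(z - 2)/9 + log(z + 1)/90 + 83*log(z + 4)/108 + C

Factor the denominator: (z - 5)*(z - 4)*(z - 2)*(z + 1)*(z + 4).
Partial-fraction decomposition: 83/(108*(z + 4)) + 1/(90*(z + 1)) + 8/(9*(z - 2)) - 353/(20*(z - 4)) + 1133/(54*(z - 5)).
Integrate each term: A/(z−a) contributes A·log|z−a|.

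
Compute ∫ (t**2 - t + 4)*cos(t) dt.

Use integration by parts with u = t**2 - t + 4, dv = cos(t) dt, so v = sin(t).
Apply parts 2 times (tabular method): alternate signs, differentiate u down to 0, integrate dv up.

t**2*sin(t) - t*sin(t) + 2*t*cos(t) + 2*sin(t) - cos(t) + C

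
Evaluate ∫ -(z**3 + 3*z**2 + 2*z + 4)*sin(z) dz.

Use integration by parts with u = z**3 + 3*z**2 + 2*z + 4, dv = -sin(z) dz, so v = cos(z).
Apply parts 3 times (tabular method): alternate signs, differentiate u down to 0, integrate dv up.

z**3*cos(z) - 3*z**2*sin(z) + 3*z**2*cos(z) - 6*z*sin(z) - 4*z*cos(z) + 4*sin(z) - 2*cos(z) + C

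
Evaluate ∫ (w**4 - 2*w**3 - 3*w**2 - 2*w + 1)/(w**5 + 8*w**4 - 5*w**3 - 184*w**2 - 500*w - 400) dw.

97*log(w - 5)/1470 + 2657*log(w + 2)/1764 - 115*log(w + 4)/12 + 811*log(w + 5)/90 + 25/(42*w + 84) + C

Factor the denominator: (w - 5)*(w + 2)**2*(w + 4)*(w + 5).
Partial-fraction decomposition: 811/(90*(w + 5)) - 115/(12*(w + 4)) + 2657/(1764*(w + 2)) - 25/(42*(w + 2)**2) + 97/(1470*(w - 5)).
Integrate each term; A/(w−a) gives A·log|w−a|; A/(w−a)² gives −A/(w−a).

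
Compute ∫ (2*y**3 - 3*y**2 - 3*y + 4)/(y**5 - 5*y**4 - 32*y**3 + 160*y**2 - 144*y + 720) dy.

31*log(y - 6)/48 - 164*log(y - 5)/319 - 259*log(y + 6)/2640 - 39*log(y**2 + 4)/2320 + 31*atan(y/2)/580 + C

Factor the denominator: (y - 6)*(y - 5)*(y + 6)*(y**2 + 4).
Partial-fraction decomposition: -(39*y - 124)/(1160*(y**2 + 4)) - 259/(2640*(y + 6)) - 164/(319*(y - 5)) + 31/(48*(y - 6)).
Integrate each term; A/(y−a) gives A·log|y−a|; the (By+D)/(y²+p²) term gives a log and an atan.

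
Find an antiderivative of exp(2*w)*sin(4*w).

Let I denote the integral. Integrate by parts with u = sin(4*w), dv = exp(2*w) dw, so v = exp(2*w)/2: I = exp(2*w)*sin(4*w)/2 − 2·∫ exp(2*w)*cos(4*w) dw.
Apply parts again with u = cos(4*w), dv = exp(2*w) dw: ∫ exp(2*w)*cos(4*w) dw = exp(2*w)*cos(4*w)/2 + 2·I. Substituting back brings back I: I = exp(2*w)*sin(4*w)/2 - exp(2*w)*cos(4*w) − 4·I.
Solving for I: (1 + 4)·I equals the remaining terms, so I = (1/5)·(exp(2*w)*sin(4*w)/2 - exp(2*w)*cos(4*w)).

exp(2*w)*sin(4*w)/10 - exp(2*w)*cos(4*w)/5 + C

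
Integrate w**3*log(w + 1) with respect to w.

w**4*log(w + 1)/4 - w**4/16 + w**3/12 - w**2/8 + w/4 - log(w + 1)/4 + C

Use integration by parts with u = log(w + 1), dv = w**3 dw.
Then du = 1/(w + 1) dw and v = w**4/4.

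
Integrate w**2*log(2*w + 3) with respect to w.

w**3*log(2*w + 3)/3 - w**3/9 + w**2/4 - 3*w/4 + 9*log(2*w + 3)/8 + C

Use integration by parts with u = log(2*w + 3), dv = w**2 dw.
Then du = 2/(2*w + 3) dw and v = w**3/3.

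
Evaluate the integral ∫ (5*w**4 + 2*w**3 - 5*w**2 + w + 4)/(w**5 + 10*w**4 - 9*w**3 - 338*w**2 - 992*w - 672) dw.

3371*log(w - 6)/4550 - log(w + 1)/378 - 5179*log(w + 4)/450 + 11071*log(w + 7)/702 - 536/(45*w + 180) + C

Factor the denominator: (w - 6)*(w + 1)*(w + 4)**2*(w + 7).
Partial-fraction decomposition: 11071/(702*(w + 7)) - 5179/(450*(w + 4)) + 536/(45*(w + 4)**2) - 1/(378*(w + 1)) + 3371/(4550*(w - 6)).
Integrate each term; A/(w−a) gives A·log|w−a|; A/(w−a)² gives −A/(w−a).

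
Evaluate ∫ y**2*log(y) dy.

Use integration by parts with u = log(y), dv = y**2 dy.
Then du = 1/y dy and v = y**3/3.

y**3*log(y)/3 - y**3/9 + C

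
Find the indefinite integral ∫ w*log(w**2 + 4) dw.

Let u = w**2 + 4, so du = (2*w) dw.
The integral becomes (1/2)·∫ log(u) du; integrate by parts with u′=log(u), dv′=du.

w**2*log(w**2 + 4)/2 - w**2/2 + 2*log(w**2 + 4) + C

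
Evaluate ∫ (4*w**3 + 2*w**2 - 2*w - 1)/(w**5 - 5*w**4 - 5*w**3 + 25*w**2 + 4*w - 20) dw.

77*log(w - 5)/72 - 35*log(w - 2)/36 + log(w - 1)/8 + log(w + 1)/36 - log(w + 2)/4 + C

Factor the denominator: (w - 5)*(w - 2)*(w - 1)*(w + 1)*(w + 2).
Partial-fraction decomposition: -1/(4*(w + 2)) + 1/(36*(w + 1)) + 1/(8*(w - 1)) - 35/(36*(w - 2)) + 77/(72*(w - 5)).
Integrate each term: A/(w−a) contributes A·log|w−a|.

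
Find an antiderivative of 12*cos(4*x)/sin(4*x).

Let u = sin(4*x), so du = (4*cos(4*x)) dx.
Rewriting, the integral becomes 3·∫ 1/u du = 3·log(u).
Substituting back, u = sin(4*x).

3*log(sin(4*x)) + C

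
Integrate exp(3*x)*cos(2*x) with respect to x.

Let I denote the integral. Integrate by parts with u = cos(2*x), dv = exp(3*x) dx, so v = exp(3*x)/3: I = exp(3*x)*cos(2*x)/3 + (2/3)·∫ exp(3*x)*sin(2*x) dx.
Apply parts again with u = sin(2*x), dv = exp(3*x) dx: ∫ exp(3*x)*sin(2*x) dx = exp(3*x)*sin(2*x)/3 − (2/3)·I. Substituting back brings back I: I = 2*exp(3*x)*sin(2*x)/9 + exp(3*x)*cos(2*x)/3 − (4/9)·I.
Solving for I: (1 + 4/9)·I equals the remaining terms, so I = (9/13)·(2*exp(3*x)*sin(2*x)/9 + exp(3*x)*cos(2*x)/3).

2*exp(3*x)*sin(2*x)/13 + 3*exp(3*x)*cos(2*x)/13 + C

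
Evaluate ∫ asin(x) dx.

x*asin(x) + sqrt(-x**2 + 1) + C

Use integration by parts with u = arcsin(x), dv = dx.
Then du = 1/sqrt(-x**2 + 1) dx.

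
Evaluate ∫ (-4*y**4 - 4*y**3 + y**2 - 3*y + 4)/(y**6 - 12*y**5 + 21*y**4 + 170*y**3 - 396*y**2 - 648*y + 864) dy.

Factor the denominator: (y - 6)**2*(y - 4)*(y - 1)*(y + 2)*(y + 3).
Partial-fraction decomposition: 97/(1134*(y + 3)) - 1/(64*(y + 2)) + 1/(150*(y - 1)) - 53/(21*(y - 4)) + 317161/(129600*(y - 6)) - 3013/(360*(y - 6)**2).
Integrate each term; A/(y−a) gives A·log|y−a|; A/(y−a)² gives −A/(y−a).

317161*log(y - 6)/129600 - 53*log(y - 4)/21 + log(y - 1)/150 - log(y + 2)/64 + 97*log(y + 3)/1134 + 3013/(360*y - 2160) + C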